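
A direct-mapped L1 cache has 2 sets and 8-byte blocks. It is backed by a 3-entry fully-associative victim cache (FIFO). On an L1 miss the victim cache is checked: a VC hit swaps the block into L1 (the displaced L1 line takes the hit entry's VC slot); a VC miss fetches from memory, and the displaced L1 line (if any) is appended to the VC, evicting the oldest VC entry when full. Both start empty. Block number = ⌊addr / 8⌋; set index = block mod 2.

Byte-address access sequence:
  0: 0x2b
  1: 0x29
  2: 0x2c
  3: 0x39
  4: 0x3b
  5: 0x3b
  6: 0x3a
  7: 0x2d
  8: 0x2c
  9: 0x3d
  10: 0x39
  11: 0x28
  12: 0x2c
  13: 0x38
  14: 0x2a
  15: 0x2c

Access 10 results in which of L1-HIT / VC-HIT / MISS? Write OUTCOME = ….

OUTCOME = L1-HIT

#0 0x2b→b5/s1 MISS; vc=[]
#1 0x29→b5/s1 L1-HIT; vc=[]
#2 0x2c→b5/s1 L1-HIT; vc=[]
#3 0x39→b7/s1 MISS; vc=[5]
#4 0x3b→b7/s1 L1-HIT; vc=[5]
#5 0x3b→b7/s1 L1-HIT; vc=[5]
#6 0x3a→b7/s1 L1-HIT; vc=[5]
#7 0x2d→b5/s1 VC-HIT; vc=[7]
#8 0x2c→b5/s1 L1-HIT; vc=[7]
#9 0x3d→b7/s1 VC-HIT; vc=[5]
#10 0x39→b7/s1 L1-HIT; vc=[5]
#11 0x28→b5/s1 VC-HIT; vc=[7]
#12 0x2c→b5/s1 L1-HIT; vc=[7]
#13 0x38→b7/s1 VC-HIT; vc=[5]
#14 0x2a→b5/s1 VC-HIT; vc=[7]
#15 0x2c→b5/s1 L1-HIT; vc=[7]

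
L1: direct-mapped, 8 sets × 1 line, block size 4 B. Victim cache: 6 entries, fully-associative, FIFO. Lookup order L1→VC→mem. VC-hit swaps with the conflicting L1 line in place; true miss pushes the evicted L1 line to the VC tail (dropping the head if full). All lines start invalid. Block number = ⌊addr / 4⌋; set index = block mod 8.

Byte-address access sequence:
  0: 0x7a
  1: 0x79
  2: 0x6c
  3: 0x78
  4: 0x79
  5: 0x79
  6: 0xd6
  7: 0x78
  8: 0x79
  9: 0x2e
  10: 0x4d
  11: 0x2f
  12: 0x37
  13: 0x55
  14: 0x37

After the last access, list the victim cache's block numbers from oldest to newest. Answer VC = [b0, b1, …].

0: 0x7a (blk 30, set 6) → MISS  vc=[]
1: 0x79 (blk 30, set 6) → L1-HIT  vc=[]
2: 0x6c (blk 27, set 3) → MISS  vc=[]
3: 0x78 (blk 30, set 6) → L1-HIT  vc=[]
4: 0x79 (blk 30, set 6) → L1-HIT  vc=[]
5: 0x79 (blk 30, set 6) → L1-HIT  vc=[]
6: 0xd6 (blk 53, set 5) → MISS  vc=[]
7: 0x78 (blk 30, set 6) → L1-HIT  vc=[]
8: 0x79 (blk 30, set 6) → L1-HIT  vc=[]
9: 0x2e (blk 11, set 3) → MISS  vc=[27]
10: 0x4d (blk 19, set 3) → MISS  vc=[27, 11]
11: 0x2f (blk 11, set 3) → VC-HIT  vc=[27, 19]
12: 0x37 (blk 13, set 5) → MISS  vc=[27, 19, 53]
13: 0x55 (blk 21, set 5) → MISS  vc=[27, 19, 53, 13]
14: 0x37 (blk 13, set 5) → VC-HIT  vc=[27, 19, 53, 21]

VC = [27, 19, 53, 21]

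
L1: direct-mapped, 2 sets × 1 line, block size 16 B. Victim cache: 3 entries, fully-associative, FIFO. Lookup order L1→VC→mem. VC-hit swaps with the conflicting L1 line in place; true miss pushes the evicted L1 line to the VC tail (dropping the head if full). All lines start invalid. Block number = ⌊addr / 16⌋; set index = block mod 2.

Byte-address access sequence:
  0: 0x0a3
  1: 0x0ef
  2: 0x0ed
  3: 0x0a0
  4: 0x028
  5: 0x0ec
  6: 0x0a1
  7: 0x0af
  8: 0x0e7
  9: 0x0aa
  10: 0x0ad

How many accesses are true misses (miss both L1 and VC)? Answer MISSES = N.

MISSES = 3

  [0] addr=0xa3 blk=10 s=0: MISS | VC []
  [1] addr=0xef blk=14 s=0: MISS | VC [10]
  [2] addr=0xed blk=14 s=0: L1-HIT | VC [10]
  [3] addr=0xa0 blk=10 s=0: VC-HIT | VC [14]
  [4] addr=0x28 blk=2 s=0: MISS | VC [14, 10]
  [5] addr=0xec blk=14 s=0: VC-HIT | VC [2, 10]
  [6] addr=0xa1 blk=10 s=0: VC-HIT | VC [2, 14]
  [7] addr=0xaf blk=10 s=0: L1-HIT | VC [2, 14]
  [8] addr=0xe7 blk=14 s=0: VC-HIT | VC [2, 10]
  [9] addr=0xaa blk=10 s=0: VC-HIT | VC [2, 14]
  [10] addr=0xad blk=10 s=0: L1-HIT | VC [2, 14]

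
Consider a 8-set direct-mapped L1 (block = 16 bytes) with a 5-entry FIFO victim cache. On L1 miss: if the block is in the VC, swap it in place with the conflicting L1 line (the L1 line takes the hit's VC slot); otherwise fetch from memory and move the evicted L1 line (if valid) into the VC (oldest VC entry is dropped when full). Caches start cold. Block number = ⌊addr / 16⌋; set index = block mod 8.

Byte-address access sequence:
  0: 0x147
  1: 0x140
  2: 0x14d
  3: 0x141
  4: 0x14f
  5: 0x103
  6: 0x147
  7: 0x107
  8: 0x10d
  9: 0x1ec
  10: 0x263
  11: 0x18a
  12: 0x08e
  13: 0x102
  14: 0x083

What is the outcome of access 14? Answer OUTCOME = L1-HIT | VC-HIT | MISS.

0: 0x147 (blk 20, set 4) → MISS  vc=[]
1: 0x140 (blk 20, set 4) → L1-HIT  vc=[]
2: 0x14d (blk 20, set 4) → L1-HIT  vc=[]
3: 0x141 (blk 20, set 4) → L1-HIT  vc=[]
4: 0x14f (blk 20, set 4) → L1-HIT  vc=[]
5: 0x103 (blk 16, set 0) → MISS  vc=[]
6: 0x147 (blk 20, set 4) → L1-HIT  vc=[]
7: 0x107 (blk 16, set 0) → L1-HIT  vc=[]
8: 0x10d (blk 16, set 0) → L1-HIT  vc=[]
9: 0x1ec (blk 30, set 6) → MISS  vc=[]
10: 0x263 (blk 38, set 6) → MISS  vc=[30]
11: 0x18a (blk 24, set 0) → MISS  vc=[30, 16]
12: 0x8e (blk 8, set 0) → MISS  vc=[30, 16, 24]
13: 0x102 (blk 16, set 0) → VC-HIT  vc=[30, 8, 24]
14: 0x83 (blk 8, set 0) → VC-HIT  vc=[30, 16, 24]

OUTCOME = VC-HIT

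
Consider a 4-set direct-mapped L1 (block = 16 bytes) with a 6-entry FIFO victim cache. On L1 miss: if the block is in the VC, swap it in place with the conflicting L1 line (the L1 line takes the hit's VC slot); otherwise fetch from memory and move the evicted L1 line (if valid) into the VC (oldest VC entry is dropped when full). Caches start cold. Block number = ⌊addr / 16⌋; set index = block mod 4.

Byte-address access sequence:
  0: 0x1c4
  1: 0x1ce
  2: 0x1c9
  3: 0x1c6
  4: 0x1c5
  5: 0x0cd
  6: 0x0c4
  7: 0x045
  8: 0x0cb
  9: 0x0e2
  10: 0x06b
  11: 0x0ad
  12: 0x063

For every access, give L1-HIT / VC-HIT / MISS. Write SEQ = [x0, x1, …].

  [0] addr=0x1c4 blk=28 s=0: MISS | VC []
  [1] addr=0x1ce blk=28 s=0: L1-HIT | VC []
  [2] addr=0x1c9 blk=28 s=0: L1-HIT | VC []
  [3] addr=0x1c6 blk=28 s=0: L1-HIT | VC []
  [4] addr=0x1c5 blk=28 s=0: L1-HIT | VC []
  [5] addr=0xcd blk=12 s=0: MISS | VC [28]
  [6] addr=0xc4 blk=12 s=0: L1-HIT | VC [28]
  [7] addr=0x45 blk=4 s=0: MISS | VC [28, 12]
  [8] addr=0xcb blk=12 s=0: VC-HIT | VC [28, 4]
  [9] addr=0xe2 blk=14 s=2: MISS | VC [28, 4]
  [10] addr=0x6b blk=6 s=2: MISS | VC [28, 4, 14]
  [11] addr=0xad blk=10 s=2: MISS | VC [28, 4, 14, 6]
  [12] addr=0x63 blk=6 s=2: VC-HIT | VC [28, 4, 14, 10]

SEQ = [MISS, L1-HIT, L1-HIT, L1-HIT, L1-HIT, MISS, L1-HIT, MISS, VC-HIT, MISS, MISS, MISS, VC-HIT]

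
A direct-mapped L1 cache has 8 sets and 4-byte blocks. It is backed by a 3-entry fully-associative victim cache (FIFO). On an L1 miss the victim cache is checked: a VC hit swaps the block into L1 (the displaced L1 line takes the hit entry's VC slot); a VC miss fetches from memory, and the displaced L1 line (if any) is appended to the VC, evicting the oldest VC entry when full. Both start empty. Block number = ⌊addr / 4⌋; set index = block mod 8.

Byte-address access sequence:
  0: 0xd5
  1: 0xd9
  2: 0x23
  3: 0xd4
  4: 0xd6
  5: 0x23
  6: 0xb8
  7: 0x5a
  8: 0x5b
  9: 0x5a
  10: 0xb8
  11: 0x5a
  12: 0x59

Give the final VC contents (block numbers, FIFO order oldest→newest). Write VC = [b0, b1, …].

#0 0xd5→b53/s5 MISS; vc=[]
#1 0xd9→b54/s6 MISS; vc=[]
#2 0x23→b8/s0 MISS; vc=[]
#3 0xd4→b53/s5 L1-HIT; vc=[]
#4 0xd6→b53/s5 L1-HIT; vc=[]
#5 0x23→b8/s0 L1-HIT; vc=[]
#6 0xb8→b46/s6 MISS; vc=[54]
#7 0x5a→b22/s6 MISS; vc=[54,46]
#8 0x5b→b22/s6 L1-HIT; vc=[54,46]
#9 0x5a→b22/s6 L1-HIT; vc=[54,46]
#10 0xb8→b46/s6 VC-HIT; vc=[54,22]
#11 0x5a→b22/s6 VC-HIT; vc=[54,46]
#12 0x59→b22/s6 L1-HIT; vc=[54,46]

VC = [54, 46]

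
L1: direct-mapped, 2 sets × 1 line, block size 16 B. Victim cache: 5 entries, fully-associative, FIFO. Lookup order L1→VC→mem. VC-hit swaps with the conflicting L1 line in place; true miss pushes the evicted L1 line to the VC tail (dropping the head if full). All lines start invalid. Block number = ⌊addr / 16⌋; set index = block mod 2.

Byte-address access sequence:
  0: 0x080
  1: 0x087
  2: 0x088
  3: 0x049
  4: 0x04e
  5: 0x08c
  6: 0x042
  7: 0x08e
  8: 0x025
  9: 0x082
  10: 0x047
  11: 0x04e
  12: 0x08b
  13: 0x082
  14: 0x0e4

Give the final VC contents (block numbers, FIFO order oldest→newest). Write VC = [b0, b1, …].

VC = [4, 2, 8]

#0 0x80→b8/s0 MISS; vc=[]
#1 0x87→b8/s0 L1-HIT; vc=[]
#2 0x88→b8/s0 L1-HIT; vc=[]
#3 0x49→b4/s0 MISS; vc=[8]
#4 0x4e→b4/s0 L1-HIT; vc=[8]
#5 0x8c→b8/s0 VC-HIT; vc=[4]
#6 0x42→b4/s0 VC-HIT; vc=[8]
#7 0x8e→b8/s0 VC-HIT; vc=[4]
#8 0x25→b2/s0 MISS; vc=[4,8]
#9 0x82→b8/s0 VC-HIT; vc=[4,2]
#10 0x47→b4/s0 VC-HIT; vc=[8,2]
#11 0x4e→b4/s0 L1-HIT; vc=[8,2]
#12 0x8b→b8/s0 VC-HIT; vc=[4,2]
#13 0x82→b8/s0 L1-HIT; vc=[4,2]
#14 0xe4→b14/s0 MISS; vc=[4,2,8]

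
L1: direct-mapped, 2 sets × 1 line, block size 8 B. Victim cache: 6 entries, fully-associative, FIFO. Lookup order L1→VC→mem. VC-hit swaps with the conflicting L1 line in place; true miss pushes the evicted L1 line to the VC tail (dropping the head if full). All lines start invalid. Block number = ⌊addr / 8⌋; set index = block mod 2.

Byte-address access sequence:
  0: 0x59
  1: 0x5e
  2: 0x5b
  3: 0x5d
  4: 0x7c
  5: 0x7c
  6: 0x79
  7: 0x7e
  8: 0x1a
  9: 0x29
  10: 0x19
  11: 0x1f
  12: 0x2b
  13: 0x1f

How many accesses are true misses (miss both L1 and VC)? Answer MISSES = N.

0: 0x59 (blk 11, set 1) → MISS  vc=[]
1: 0x5e (blk 11, set 1) → L1-HIT  vc=[]
2: 0x5b (blk 11, set 1) → L1-HIT  vc=[]
3: 0x5d (blk 11, set 1) → L1-HIT  vc=[]
4: 0x7c (blk 15, set 1) → MISS  vc=[11]
5: 0x7c (blk 15, set 1) → L1-HIT  vc=[11]
6: 0x79 (blk 15, set 1) → L1-HIT  vc=[11]
7: 0x7e (blk 15, set 1) → L1-HIT  vc=[11]
8: 0x1a (blk 3, set 1) → MISS  vc=[11, 15]
9: 0x29 (blk 5, set 1) → MISS  vc=[11, 15, 3]
10: 0x19 (blk 3, set 1) → VC-HIT  vc=[11, 15, 5]
11: 0x1f (blk 3, set 1) → L1-HIT  vc=[11, 15, 5]
12: 0x2b (blk 5, set 1) → VC-HIT  vc=[11, 15, 3]
13: 0x1f (blk 3, set 1) → VC-HIT  vc=[11, 15, 5]

MISSES = 4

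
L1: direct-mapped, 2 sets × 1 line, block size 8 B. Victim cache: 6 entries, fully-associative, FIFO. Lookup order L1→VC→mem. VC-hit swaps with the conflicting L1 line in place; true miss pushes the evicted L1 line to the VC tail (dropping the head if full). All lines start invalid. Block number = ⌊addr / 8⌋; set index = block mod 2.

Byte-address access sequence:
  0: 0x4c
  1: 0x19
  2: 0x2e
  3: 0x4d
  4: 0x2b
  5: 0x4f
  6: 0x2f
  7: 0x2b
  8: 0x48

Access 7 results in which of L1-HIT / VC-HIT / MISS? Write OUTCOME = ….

  [0] addr=0x4c blk=9 s=1: MISS | VC []
  [1] addr=0x19 blk=3 s=1: MISS | VC [9]
  [2] addr=0x2e blk=5 s=1: MISS | VC [9, 3]
  [3] addr=0x4d blk=9 s=1: VC-HIT | VC [5, 3]
  [4] addr=0x2b blk=5 s=1: VC-HIT | VC [9, 3]
  [5] addr=0x4f blk=9 s=1: VC-HIT | VC [5, 3]
  [6] addr=0x2f blk=5 s=1: VC-HIT | VC [9, 3]
  [7] addr=0x2b blk=5 s=1: L1-HIT | VC [9, 3]
  [8] addr=0x48 blk=9 s=1: VC-HIT | VC [5, 3]

OUTCOME = L1-HIT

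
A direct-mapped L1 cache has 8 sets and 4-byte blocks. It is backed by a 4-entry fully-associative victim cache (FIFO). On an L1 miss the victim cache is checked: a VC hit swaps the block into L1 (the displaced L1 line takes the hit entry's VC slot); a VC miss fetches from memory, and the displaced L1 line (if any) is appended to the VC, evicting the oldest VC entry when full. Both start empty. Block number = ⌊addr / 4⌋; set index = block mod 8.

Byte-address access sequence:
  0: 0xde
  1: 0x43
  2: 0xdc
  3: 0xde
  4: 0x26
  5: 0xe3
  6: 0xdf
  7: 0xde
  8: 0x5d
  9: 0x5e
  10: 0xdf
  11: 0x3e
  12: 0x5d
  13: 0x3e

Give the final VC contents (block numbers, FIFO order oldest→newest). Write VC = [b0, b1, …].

#0 0xde→b55/s7 MISS; vc=[]
#1 0x43→b16/s0 MISS; vc=[]
#2 0xdc→b55/s7 L1-HIT; vc=[]
#3 0xde→b55/s7 L1-HIT; vc=[]
#4 0x26→b9/s1 MISS; vc=[]
#5 0xe3→b56/s0 MISS; vc=[16]
#6 0xdf→b55/s7 L1-HIT; vc=[16]
#7 0xde→b55/s7 L1-HIT; vc=[16]
#8 0x5d→b23/s7 MISS; vc=[16,55]
#9 0x5e→b23/s7 L1-HIT; vc=[16,55]
#10 0xdf→b55/s7 VC-HIT; vc=[16,23]
#11 0x3e→b15/s7 MISS; vc=[16,23,55]
#12 0x5d→b23/s7 VC-HIT; vc=[16,15,55]
#13 0x3e→b15/s7 VC-HIT; vc=[16,23,55]

VC = [16, 23, 55]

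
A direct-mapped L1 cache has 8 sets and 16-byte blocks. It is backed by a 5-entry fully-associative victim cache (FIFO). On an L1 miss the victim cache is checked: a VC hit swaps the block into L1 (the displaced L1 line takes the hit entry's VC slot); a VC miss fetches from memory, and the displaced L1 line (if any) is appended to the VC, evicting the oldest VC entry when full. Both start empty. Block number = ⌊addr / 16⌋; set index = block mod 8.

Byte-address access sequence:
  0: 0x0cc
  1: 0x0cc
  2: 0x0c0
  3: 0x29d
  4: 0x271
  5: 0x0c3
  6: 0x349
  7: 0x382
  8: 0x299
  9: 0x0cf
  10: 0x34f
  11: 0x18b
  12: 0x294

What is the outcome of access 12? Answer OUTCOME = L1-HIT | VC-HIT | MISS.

0: 0xcc (blk 12, set 4) → MISS  vc=[]
1: 0xcc (blk 12, set 4) → L1-HIT  vc=[]
2: 0xc0 (blk 12, set 4) → L1-HIT  vc=[]
3: 0x29d (blk 41, set 1) → MISS  vc=[]
4: 0x271 (blk 39, set 7) → MISS  vc=[]
5: 0xc3 (blk 12, set 4) → L1-HIT  vc=[]
6: 0x349 (blk 52, set 4) → MISS  vc=[12]
7: 0x382 (blk 56, set 0) → MISS  vc=[12]
8: 0x299 (blk 41, set 1) → L1-HIT  vc=[12]
9: 0xcf (blk 12, set 4) → VC-HIT  vc=[52]
10: 0x34f (blk 52, set 4) → VC-HIT  vc=[12]
11: 0x18b (blk 24, set 0) → MISS  vc=[12, 56]
12: 0x294 (blk 41, set 1) → L1-HIT  vc=[12, 56]

OUTCOME = L1-HIT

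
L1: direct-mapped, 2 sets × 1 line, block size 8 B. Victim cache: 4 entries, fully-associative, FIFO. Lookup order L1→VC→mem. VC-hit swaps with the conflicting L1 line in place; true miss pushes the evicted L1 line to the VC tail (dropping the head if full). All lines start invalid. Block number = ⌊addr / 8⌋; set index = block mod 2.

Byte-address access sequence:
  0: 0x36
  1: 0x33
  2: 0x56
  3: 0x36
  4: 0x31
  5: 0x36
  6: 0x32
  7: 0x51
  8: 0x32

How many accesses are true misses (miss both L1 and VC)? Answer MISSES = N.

MISSES = 2

#0 0x36→b6/s0 MISS; vc=[]
#1 0x33→b6/s0 L1-HIT; vc=[]
#2 0x56→b10/s0 MISS; vc=[6]
#3 0x36→b6/s0 VC-HIT; vc=[10]
#4 0x31→b6/s0 L1-HIT; vc=[10]
#5 0x36→b6/s0 L1-HIT; vc=[10]
#6 0x32→b6/s0 L1-HIT; vc=[10]
#7 0x51→b10/s0 VC-HIT; vc=[6]
#8 0x32→b6/s0 VC-HIT; vc=[10]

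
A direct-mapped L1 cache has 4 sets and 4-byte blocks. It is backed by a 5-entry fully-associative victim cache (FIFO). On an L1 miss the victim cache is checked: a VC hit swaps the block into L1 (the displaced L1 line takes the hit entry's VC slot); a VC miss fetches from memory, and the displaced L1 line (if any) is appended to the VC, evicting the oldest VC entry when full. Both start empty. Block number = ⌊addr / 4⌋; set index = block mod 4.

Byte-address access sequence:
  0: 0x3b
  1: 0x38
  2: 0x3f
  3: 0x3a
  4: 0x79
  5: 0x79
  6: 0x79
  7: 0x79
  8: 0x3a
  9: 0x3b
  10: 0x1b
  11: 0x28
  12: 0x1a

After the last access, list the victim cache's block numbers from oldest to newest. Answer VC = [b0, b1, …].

VC = [30, 14, 10]

0: 0x3b (blk 14, set 2) → MISS  vc=[]
1: 0x38 (blk 14, set 2) → L1-HIT  vc=[]
2: 0x3f (blk 15, set 3) → MISS  vc=[]
3: 0x3a (blk 14, set 2) → L1-HIT  vc=[]
4: 0x79 (blk 30, set 2) → MISS  vc=[14]
5: 0x79 (blk 30, set 2) → L1-HIT  vc=[14]
6: 0x79 (blk 30, set 2) → L1-HIT  vc=[14]
7: 0x79 (blk 30, set 2) → L1-HIT  vc=[14]
8: 0x3a (blk 14, set 2) → VC-HIT  vc=[30]
9: 0x3b (blk 14, set 2) → L1-HIT  vc=[30]
10: 0x1b (blk 6, set 2) → MISS  vc=[30, 14]
11: 0x28 (blk 10, set 2) → MISS  vc=[30, 14, 6]
12: 0x1a (blk 6, set 2) → VC-HIT  vc=[30, 14, 10]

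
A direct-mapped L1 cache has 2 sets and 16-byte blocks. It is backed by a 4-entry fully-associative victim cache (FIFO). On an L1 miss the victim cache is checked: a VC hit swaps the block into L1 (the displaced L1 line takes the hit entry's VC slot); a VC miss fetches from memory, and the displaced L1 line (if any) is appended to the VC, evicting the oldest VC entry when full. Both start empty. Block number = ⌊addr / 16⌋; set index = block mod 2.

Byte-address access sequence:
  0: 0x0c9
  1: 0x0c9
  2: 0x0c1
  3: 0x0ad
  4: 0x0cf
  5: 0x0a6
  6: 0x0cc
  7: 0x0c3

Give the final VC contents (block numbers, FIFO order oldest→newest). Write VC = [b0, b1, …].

VC = [10]

  [0] addr=0xc9 blk=12 s=0: MISS | VC []
  [1] addr=0xc9 blk=12 s=0: L1-HIT | VC []
  [2] addr=0xc1 blk=12 s=0: L1-HIT | VC []
  [3] addr=0xad blk=10 s=0: MISS | VC [12]
  [4] addr=0xcf blk=12 s=0: VC-HIT | VC [10]
  [5] addr=0xa6 blk=10 s=0: VC-HIT | VC [12]
  [6] addr=0xcc blk=12 s=0: VC-HIT | VC [10]
  [7] addr=0xc3 blk=12 s=0: L1-HIT | VC [10]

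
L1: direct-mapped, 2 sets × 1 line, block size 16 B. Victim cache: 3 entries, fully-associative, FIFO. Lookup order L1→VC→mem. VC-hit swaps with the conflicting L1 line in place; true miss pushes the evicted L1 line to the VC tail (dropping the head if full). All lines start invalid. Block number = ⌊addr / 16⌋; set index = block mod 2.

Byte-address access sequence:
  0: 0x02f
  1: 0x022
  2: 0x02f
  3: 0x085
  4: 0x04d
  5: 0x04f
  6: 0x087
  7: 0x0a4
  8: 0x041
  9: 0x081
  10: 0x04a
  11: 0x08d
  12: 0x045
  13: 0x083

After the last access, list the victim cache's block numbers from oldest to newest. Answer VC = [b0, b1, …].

  [0] addr=0x2f blk=2 s=0: MISS | VC []
  [1] addr=0x22 blk=2 s=0: L1-HIT | VC []
  [2] addr=0x2f blk=2 s=0: L1-HIT | VC []
  [3] addr=0x85 blk=8 s=0: MISS | VC [2]
  [4] addr=0x4d blk=4 s=0: MISS | VC [2, 8]
  [5] addr=0x4f blk=4 s=0: L1-HIT | VC [2, 8]
  [6] addr=0x87 blk=8 s=0: VC-HIT | VC [2, 4]
  [7] addr=0xa4 blk=10 s=0: MISS | VC [2, 4, 8]
  [8] addr=0x41 blk=4 s=0: VC-HIT | VC [2, 10, 8]
  [9] addr=0x81 blk=8 s=0: VC-HIT | VC [2, 10, 4]
  [10] addr=0x4a blk=4 s=0: VC-HIT | VC [2, 10, 8]
  [11] addr=0x8d blk=8 s=0: VC-HIT | VC [2, 10, 4]
  [12] addr=0x45 blk=4 s=0: VC-HIT | VC [2, 10, 8]
  [13] addr=0x83 blk=8 s=0: VC-HIT | VC [2, 10, 4]

VC = [2, 10, 4]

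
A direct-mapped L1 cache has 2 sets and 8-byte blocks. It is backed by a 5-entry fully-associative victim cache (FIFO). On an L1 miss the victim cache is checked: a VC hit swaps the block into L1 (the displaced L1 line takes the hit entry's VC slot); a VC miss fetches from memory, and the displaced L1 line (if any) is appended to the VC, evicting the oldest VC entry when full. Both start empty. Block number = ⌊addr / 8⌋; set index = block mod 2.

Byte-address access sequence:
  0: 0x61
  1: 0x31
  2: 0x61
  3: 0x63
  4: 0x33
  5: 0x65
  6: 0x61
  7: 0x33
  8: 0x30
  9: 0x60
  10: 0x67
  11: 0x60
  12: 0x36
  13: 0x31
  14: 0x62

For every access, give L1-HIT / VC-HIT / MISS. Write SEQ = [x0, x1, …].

0: 0x61 (blk 12, set 0) → MISS  vc=[]
1: 0x31 (blk 6, set 0) → MISS  vc=[12]
2: 0x61 (blk 12, set 0) → VC-HIT  vc=[6]
3: 0x63 (blk 12, set 0) → L1-HIT  vc=[6]
4: 0x33 (blk 6, set 0) → VC-HIT  vc=[12]
5: 0x65 (blk 12, set 0) → VC-HIT  vc=[6]
6: 0x61 (blk 12, set 0) → L1-HIT  vc=[6]
7: 0x33 (blk 6, set 0) → VC-HIT  vc=[12]
8: 0x30 (blk 6, set 0) → L1-HIT  vc=[12]
9: 0x60 (blk 12, set 0) → VC-HIT  vc=[6]
10: 0x67 (blk 12, set 0) → L1-HIT  vc=[6]
11: 0x60 (blk 12, set 0) → L1-HIT  vc=[6]
12: 0x36 (blk 6, set 0) → VC-HIT  vc=[12]
13: 0x31 (blk 6, set 0) → L1-HIT  vc=[12]
14: 0x62 (blk 12, set 0) → VC-HIT  vc=[6]

SEQ = [MISS, MISS, VC-HIT, L1-HIT, VC-HIT, VC-HIT, L1-HIT, VC-HIT, L1-HIT, VC-HIT, L1-HIT, L1-HIT, VC-HIT, L1-HIT, VC-HIT]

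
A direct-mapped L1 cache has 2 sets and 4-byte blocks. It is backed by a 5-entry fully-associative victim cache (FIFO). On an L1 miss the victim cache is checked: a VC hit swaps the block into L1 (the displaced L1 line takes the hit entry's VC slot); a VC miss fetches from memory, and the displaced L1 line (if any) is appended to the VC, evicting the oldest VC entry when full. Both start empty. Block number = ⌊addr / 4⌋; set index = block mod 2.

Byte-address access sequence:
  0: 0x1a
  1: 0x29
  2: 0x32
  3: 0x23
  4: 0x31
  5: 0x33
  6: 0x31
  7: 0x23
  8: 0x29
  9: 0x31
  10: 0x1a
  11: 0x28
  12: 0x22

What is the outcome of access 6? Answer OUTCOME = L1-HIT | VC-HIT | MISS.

0: 0x1a (blk 6, set 0) → MISS  vc=[]
1: 0x29 (blk 10, set 0) → MISS  vc=[6]
2: 0x32 (blk 12, set 0) → MISS  vc=[6, 10]
3: 0x23 (blk 8, set 0) → MISS  vc=[6, 10, 12]
4: 0x31 (blk 12, set 0) → VC-HIT  vc=[6, 10, 8]
5: 0x33 (blk 12, set 0) → L1-HIT  vc=[6, 10, 8]
6: 0x31 (blk 12, set 0) → L1-HIT  vc=[6, 10, 8]
7: 0x23 (blk 8, set 0) → VC-HIT  vc=[6, 10, 12]
8: 0x29 (blk 10, set 0) → VC-HIT  vc=[6, 8, 12]
9: 0x31 (blk 12, set 0) → VC-HIT  vc=[6, 8, 10]
10: 0x1a (blk 6, set 0) → VC-HIT  vc=[12, 8, 10]
11: 0x28 (blk 10, set 0) → VC-HIT  vc=[12, 8, 6]
12: 0x22 (blk 8, set 0) → VC-HIT  vc=[12, 10, 6]

OUTCOME = L1-HIT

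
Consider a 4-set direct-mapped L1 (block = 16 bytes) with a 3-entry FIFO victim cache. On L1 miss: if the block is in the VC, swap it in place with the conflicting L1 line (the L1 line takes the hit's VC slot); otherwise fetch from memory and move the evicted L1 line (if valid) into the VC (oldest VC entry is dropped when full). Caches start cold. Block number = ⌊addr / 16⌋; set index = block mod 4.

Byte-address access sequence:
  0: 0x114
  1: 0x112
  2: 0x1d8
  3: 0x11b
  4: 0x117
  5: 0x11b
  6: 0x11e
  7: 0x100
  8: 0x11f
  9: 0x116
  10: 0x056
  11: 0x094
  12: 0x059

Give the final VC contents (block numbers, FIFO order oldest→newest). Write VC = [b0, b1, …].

  [0] addr=0x114 blk=17 s=1: MISS | VC []
  [1] addr=0x112 blk=17 s=1: L1-HIT | VC []
  [2] addr=0x1d8 blk=29 s=1: MISS | VC [17]
  [3] addr=0x11b blk=17 s=1: VC-HIT | VC [29]
  [4] addr=0x117 blk=17 s=1: L1-HIT | VC [29]
  [5] addr=0x11b blk=17 s=1: L1-HIT | VC [29]
  [6] addr=0x11e blk=17 s=1: L1-HIT | VC [29]
  [7] addr=0x100 blk=16 s=0: MISS | VC [29]
  [8] addr=0x11f blk=17 s=1: L1-HIT | VC [29]
  [9] addr=0x116 blk=17 s=1: L1-HIT | VC [29]
  [10] addr=0x56 blk=5 s=1: MISS | VC [29, 17]
  [11] addr=0x94 blk=9 s=1: MISS | VC [29, 17, 5]
  [12] addr=0x59 blk=5 s=1: VC-HIT | VC [29, 17, 9]

VC = [29, 17, 9]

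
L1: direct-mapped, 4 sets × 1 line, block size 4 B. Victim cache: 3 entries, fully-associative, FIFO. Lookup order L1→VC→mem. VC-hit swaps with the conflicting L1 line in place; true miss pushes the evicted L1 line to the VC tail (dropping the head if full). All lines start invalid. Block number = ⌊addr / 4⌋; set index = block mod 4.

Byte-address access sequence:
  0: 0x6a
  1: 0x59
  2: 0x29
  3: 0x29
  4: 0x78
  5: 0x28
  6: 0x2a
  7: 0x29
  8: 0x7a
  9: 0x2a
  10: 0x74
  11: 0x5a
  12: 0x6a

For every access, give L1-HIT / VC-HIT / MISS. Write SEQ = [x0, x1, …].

  [0] addr=0x6a blk=26 s=2: MISS | VC []
  [1] addr=0x59 blk=22 s=2: MISS | VC [26]
  [2] addr=0x29 blk=10 s=2: MISS | VC [26, 22]
  [3] addr=0x29 blk=10 s=2: L1-HIT | VC [26, 22]
  [4] addr=0x78 blk=30 s=2: MISS | VC [26, 22, 10]
  [5] addr=0x28 blk=10 s=2: VC-HIT | VC [26, 22, 30]
  [6] addr=0x2a blk=10 s=2: L1-HIT | VC [26, 22, 30]
  [7] addr=0x29 blk=10 s=2: L1-HIT | VC [26, 22, 30]
  [8] addr=0x7a blk=30 s=2: VC-HIT | VC [26, 22, 10]
  [9] addr=0x2a blk=10 s=2: VC-HIT | VC [26, 22, 30]
  [10] addr=0x74 blk=29 s=1: MISS | VC [26, 22, 30]
  [11] addr=0x5a blk=22 s=2: VC-HIT | VC [26, 10, 30]
  [12] addr=0x6a blk=26 s=2: VC-HIT | VC [22, 10, 30]

SEQ = [MISS, MISS, MISS, L1-HIT, MISS, VC-HIT, L1-HIT, L1-HIT, VC-HIT, VC-HIT, MISS, VC-HIT, VC-HIT]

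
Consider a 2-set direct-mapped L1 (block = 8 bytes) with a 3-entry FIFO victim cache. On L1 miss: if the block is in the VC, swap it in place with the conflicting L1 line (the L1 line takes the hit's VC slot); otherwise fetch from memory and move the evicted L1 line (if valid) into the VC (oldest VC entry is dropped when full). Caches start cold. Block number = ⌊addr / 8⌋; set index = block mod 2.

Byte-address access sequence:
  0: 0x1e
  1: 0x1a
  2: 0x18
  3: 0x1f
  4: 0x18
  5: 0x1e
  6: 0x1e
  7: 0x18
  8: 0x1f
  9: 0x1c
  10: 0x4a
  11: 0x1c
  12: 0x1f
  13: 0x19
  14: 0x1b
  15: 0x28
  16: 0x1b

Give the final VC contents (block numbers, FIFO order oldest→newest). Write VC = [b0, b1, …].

#0 0x1e→b3/s1 MISS; vc=[]
#1 0x1a→b3/s1 L1-HIT; vc=[]
#2 0x18→b3/s1 L1-HIT; vc=[]
#3 0x1f→b3/s1 L1-HIT; vc=[]
#4 0x18→b3/s1 L1-HIT; vc=[]
#5 0x1e→b3/s1 L1-HIT; vc=[]
#6 0x1e→b3/s1 L1-HIT; vc=[]
#7 0x18→b3/s1 L1-HIT; vc=[]
#8 0x1f→b3/s1 L1-HIT; vc=[]
#9 0x1c→b3/s1 L1-HIT; vc=[]
#10 0x4a→b9/s1 MISS; vc=[3]
#11 0x1c→b3/s1 VC-HIT; vc=[9]
#12 0x1f→b3/s1 L1-HIT; vc=[9]
#13 0x19→b3/s1 L1-HIT; vc=[9]
#14 0x1b→b3/s1 L1-HIT; vc=[9]
#15 0x28→b5/s1 MISS; vc=[9,3]
#16 0x1b→b3/s1 VC-HIT; vc=[9,5]

VC = [9, 5]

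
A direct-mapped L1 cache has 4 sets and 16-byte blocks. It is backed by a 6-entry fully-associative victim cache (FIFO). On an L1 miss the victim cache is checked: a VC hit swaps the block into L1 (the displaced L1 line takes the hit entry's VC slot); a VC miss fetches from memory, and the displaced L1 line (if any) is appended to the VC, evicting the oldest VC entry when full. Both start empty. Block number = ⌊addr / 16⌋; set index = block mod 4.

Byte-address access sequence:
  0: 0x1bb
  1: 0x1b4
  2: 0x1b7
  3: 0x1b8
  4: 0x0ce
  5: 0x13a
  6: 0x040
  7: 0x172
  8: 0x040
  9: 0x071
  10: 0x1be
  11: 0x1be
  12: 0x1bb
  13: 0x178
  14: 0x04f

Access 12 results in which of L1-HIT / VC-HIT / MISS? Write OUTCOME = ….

0: 0x1bb (blk 27, set 3) → MISS  vc=[]
1: 0x1b4 (blk 27, set 3) → L1-HIT  vc=[]
2: 0x1b7 (blk 27, set 3) → L1-HIT  vc=[]
3: 0x1b8 (blk 27, set 3) → L1-HIT  vc=[]
4: 0xce (blk 12, set 0) → MISS  vc=[]
5: 0x13a (blk 19, set 3) → MISS  vc=[27]
6: 0x40 (blk 4, set 0) → MISS  vc=[27, 12]
7: 0x172 (blk 23, set 3) → MISS  vc=[27, 12, 19]
8: 0x40 (blk 4, set 0) → L1-HIT  vc=[27, 12, 19]
9: 0x71 (blk 7, set 3) → MISS  vc=[27, 12, 19, 23]
10: 0x1be (blk 27, set 3) → VC-HIT  vc=[7, 12, 19, 23]
11: 0x1be (blk 27, set 3) → L1-HIT  vc=[7, 12, 19, 23]
12: 0x1bb (blk 27, set 3) → L1-HIT  vc=[7, 12, 19, 23]
13: 0x178 (blk 23, set 3) → VC-HIT  vc=[7, 12, 19, 27]
14: 0x4f (blk 4, set 0) → L1-HIT  vc=[7, 12, 19, 27]

OUTCOME = L1-HIT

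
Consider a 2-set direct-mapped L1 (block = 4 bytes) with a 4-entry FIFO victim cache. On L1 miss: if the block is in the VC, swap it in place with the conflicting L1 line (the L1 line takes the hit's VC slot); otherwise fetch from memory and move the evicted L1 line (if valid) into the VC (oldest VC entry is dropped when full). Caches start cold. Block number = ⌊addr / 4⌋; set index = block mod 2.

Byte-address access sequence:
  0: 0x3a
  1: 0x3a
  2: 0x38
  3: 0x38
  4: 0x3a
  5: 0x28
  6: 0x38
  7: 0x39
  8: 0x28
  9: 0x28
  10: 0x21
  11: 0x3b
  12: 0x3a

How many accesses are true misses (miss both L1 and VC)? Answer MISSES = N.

  [0] addr=0x3a blk=14 s=0: MISS | VC []
  [1] addr=0x3a blk=14 s=0: L1-HIT | VC []
  [2] addr=0x38 blk=14 s=0: L1-HIT | VC []
  [3] addr=0x38 blk=14 s=0: L1-HIT | VC []
  [4] addr=0x3a blk=14 s=0: L1-HIT | VC []
  [5] addr=0x28 blk=10 s=0: MISS | VC [14]
  [6] addr=0x38 blk=14 s=0: VC-HIT | VC [10]
  [7] addr=0x39 blk=14 s=0: L1-HIT | VC [10]
  [8] addr=0x28 blk=10 s=0: VC-HIT | VC [14]
  [9] addr=0x28 blk=10 s=0: L1-HIT | VC [14]
  [10] addr=0x21 blk=8 s=0: MISS | VC [14, 10]
  [11] addr=0x3b blk=14 s=0: VC-HIT | VC [8, 10]
  [12] addr=0x3a blk=14 s=0: L1-HIT | VC [8, 10]

MISSES = 3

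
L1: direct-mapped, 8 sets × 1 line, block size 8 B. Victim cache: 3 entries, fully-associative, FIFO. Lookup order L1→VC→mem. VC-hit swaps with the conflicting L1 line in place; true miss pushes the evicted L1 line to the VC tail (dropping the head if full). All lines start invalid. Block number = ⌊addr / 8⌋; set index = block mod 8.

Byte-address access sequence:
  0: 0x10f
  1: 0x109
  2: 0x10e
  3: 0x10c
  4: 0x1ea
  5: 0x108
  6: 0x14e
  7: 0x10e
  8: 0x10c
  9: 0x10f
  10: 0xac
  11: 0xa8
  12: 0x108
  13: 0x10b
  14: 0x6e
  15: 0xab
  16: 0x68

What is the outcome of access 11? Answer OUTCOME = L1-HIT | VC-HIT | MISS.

#0 0x10f→b33/s1 MISS; vc=[]
#1 0x109→b33/s1 L1-HIT; vc=[]
#2 0x10e→b33/s1 L1-HIT; vc=[]
#3 0x10c→b33/s1 L1-HIT; vc=[]
#4 0x1ea→b61/s5 MISS; vc=[]
#5 0x108→b33/s1 L1-HIT; vc=[]
#6 0x14e→b41/s1 MISS; vc=[33]
#7 0x10e→b33/s1 VC-HIT; vc=[41]
#8 0x10c→b33/s1 L1-HIT; vc=[41]
#9 0x10f→b33/s1 L1-HIT; vc=[41]
#10 0xac→b21/s5 MISS; vc=[41,61]
#11 0xa8→b21/s5 L1-HIT; vc=[41,61]
#12 0x108→b33/s1 L1-HIT; vc=[41,61]
#13 0x10b→b33/s1 L1-HIT; vc=[41,61]
#14 0x6e→b13/s5 MISS; vc=[41,61,21]
#15 0xab→b21/s5 VC-HIT; vc=[41,61,13]
#16 0x68→b13/s5 VC-HIT; vc=[41,61,21]

OUTCOME = L1-HIT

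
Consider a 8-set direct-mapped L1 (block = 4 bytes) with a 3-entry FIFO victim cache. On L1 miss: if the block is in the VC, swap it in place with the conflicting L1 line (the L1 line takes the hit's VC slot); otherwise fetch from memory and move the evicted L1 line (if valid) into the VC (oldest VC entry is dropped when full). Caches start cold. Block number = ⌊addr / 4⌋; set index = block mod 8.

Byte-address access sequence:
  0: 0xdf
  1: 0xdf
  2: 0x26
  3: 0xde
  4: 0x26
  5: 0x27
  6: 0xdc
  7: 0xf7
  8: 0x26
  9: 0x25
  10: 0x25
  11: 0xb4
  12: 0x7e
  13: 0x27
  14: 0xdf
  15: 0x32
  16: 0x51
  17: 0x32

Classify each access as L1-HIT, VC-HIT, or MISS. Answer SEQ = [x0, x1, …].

SEQ = [MISS, L1-HIT, MISS, L1-HIT, L1-HIT, L1-HIT, L1-HIT, MISS, L1-HIT, L1-HIT, L1-HIT, MISS, MISS, L1-HIT, VC-HIT, MISS, MISS, VC-HIT]

  [0] addr=0xdf blk=55 s=7: MISS | VC []
  [1] addr=0xdf blk=55 s=7: L1-HIT | VC []
  [2] addr=0x26 blk=9 s=1: MISS | VC []
  [3] addr=0xde blk=55 s=7: L1-HIT | VC []
  [4] addr=0x26 blk=9 s=1: L1-HIT | VC []
  [5] addr=0x27 blk=9 s=1: L1-HIT | VC []
  [6] addr=0xdc blk=55 s=7: L1-HIT | VC []
  [7] addr=0xf7 blk=61 s=5: MISS | VC []
  [8] addr=0x26 blk=9 s=1: L1-HIT | VC []
  [9] addr=0x25 blk=9 s=1: L1-HIT | VC []
  [10] addr=0x25 blk=9 s=1: L1-HIT | VC []
  [11] addr=0xb4 blk=45 s=5: MISS | VC [61]
  [12] addr=0x7e blk=31 s=7: MISS | VC [61, 55]
  [13] addr=0x27 blk=9 s=1: L1-HIT | VC [61, 55]
  [14] addr=0xdf blk=55 s=7: VC-HIT | VC [61, 31]
  [15] addr=0x32 blk=12 s=4: MISS | VC [61, 31]
  [16] addr=0x51 blk=20 s=4: MISS | VC [61, 31, 12]
  [17] addr=0x32 blk=12 s=4: VC-HIT | VC [61, 31, 20]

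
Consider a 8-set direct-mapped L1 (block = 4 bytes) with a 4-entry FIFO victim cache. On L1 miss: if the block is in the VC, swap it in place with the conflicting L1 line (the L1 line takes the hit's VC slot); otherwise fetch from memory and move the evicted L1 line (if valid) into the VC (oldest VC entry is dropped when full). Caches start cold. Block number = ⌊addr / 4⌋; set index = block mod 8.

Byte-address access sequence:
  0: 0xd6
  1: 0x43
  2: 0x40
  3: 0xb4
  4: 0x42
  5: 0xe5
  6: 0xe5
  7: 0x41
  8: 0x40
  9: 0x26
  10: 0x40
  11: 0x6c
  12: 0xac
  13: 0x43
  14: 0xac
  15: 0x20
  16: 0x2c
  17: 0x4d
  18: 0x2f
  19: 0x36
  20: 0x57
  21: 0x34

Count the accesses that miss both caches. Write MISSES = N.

MISSES = 12

0: 0xd6 (blk 53, set 5) → MISS  vc=[]
1: 0x43 (blk 16, set 0) → MISS  vc=[]
2: 0x40 (blk 16, set 0) → L1-HIT  vc=[]
3: 0xb4 (blk 45, set 5) → MISS  vc=[53]
4: 0x42 (blk 16, set 0) → L1-HIT  vc=[53]
5: 0xe5 (blk 57, set 1) → MISS  vc=[53]
6: 0xe5 (blk 57, set 1) → L1-HIT  vc=[53]
7: 0x41 (blk 16, set 0) → L1-HIT  vc=[53]
8: 0x40 (blk 16, set 0) → L1-HIT  vc=[53]
9: 0x26 (blk 9, set 1) → MISS  vc=[53, 57]
10: 0x40 (blk 16, set 0) → L1-HIT  vc=[53, 57]
11: 0x6c (blk 27, set 3) → MISS  vc=[53, 57]
12: 0xac (blk 43, set 3) → MISS  vc=[53, 57, 27]
13: 0x43 (blk 16, set 0) → L1-HIT  vc=[53, 57, 27]
14: 0xac (blk 43, set 3) → L1-HIT  vc=[53, 57, 27]
15: 0x20 (blk 8, set 0) → MISS  vc=[53, 57, 27, 16]
16: 0x2c (blk 11, set 3) → MISS  vc=[57, 27, 16, 43]
17: 0x4d (blk 19, set 3) → MISS  vc=[27, 16, 43, 11]
18: 0x2f (blk 11, set 3) → VC-HIT  vc=[27, 16, 43, 19]
19: 0x36 (blk 13, set 5) → MISS  vc=[16, 43, 19, 45]
20: 0x57 (blk 21, set 5) → MISS  vc=[43, 19, 45, 13]
21: 0x34 (blk 13, set 5) → VC-HIT  vc=[43, 19, 45, 21]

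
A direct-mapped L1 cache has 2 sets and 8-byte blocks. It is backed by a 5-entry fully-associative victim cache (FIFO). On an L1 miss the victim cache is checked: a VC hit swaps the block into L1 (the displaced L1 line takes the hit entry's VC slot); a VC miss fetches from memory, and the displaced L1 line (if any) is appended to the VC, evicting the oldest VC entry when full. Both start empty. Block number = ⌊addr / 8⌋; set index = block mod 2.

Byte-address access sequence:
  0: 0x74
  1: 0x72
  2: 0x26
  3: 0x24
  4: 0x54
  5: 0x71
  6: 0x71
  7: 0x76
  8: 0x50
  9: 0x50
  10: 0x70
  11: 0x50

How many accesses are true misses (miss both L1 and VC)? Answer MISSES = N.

MISSES = 3

#0 0x74→b14/s0 MISS; vc=[]
#1 0x72→b14/s0 L1-HIT; vc=[]
#2 0x26→b4/s0 MISS; vc=[14]
#3 0x24→b4/s0 L1-HIT; vc=[14]
#4 0x54→b10/s0 MISS; vc=[14,4]
#5 0x71→b14/s0 VC-HIT; vc=[10,4]
#6 0x71→b14/s0 L1-HIT; vc=[10,4]
#7 0x76→b14/s0 L1-HIT; vc=[10,4]
#8 0x50→b10/s0 VC-HIT; vc=[14,4]
#9 0x50→b10/s0 L1-HIT; vc=[14,4]
#10 0x70→b14/s0 VC-HIT; vc=[10,4]
#11 0x50→b10/s0 VC-HIT; vc=[14,4]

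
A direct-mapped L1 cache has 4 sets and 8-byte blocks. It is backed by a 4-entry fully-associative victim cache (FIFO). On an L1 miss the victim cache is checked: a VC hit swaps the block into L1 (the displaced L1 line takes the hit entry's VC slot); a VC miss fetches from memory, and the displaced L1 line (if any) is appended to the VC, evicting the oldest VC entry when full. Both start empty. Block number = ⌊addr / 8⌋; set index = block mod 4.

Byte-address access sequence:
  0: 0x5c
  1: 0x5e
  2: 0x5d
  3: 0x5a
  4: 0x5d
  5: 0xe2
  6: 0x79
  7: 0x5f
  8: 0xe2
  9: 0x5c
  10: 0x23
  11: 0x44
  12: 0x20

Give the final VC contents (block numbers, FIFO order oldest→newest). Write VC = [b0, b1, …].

VC = [15, 28, 8]

#0 0x5c→b11/s3 MISS; vc=[]
#1 0x5e→b11/s3 L1-HIT; vc=[]
#2 0x5d→b11/s3 L1-HIT; vc=[]
#3 0x5a→b11/s3 L1-HIT; vc=[]
#4 0x5d→b11/s3 L1-HIT; vc=[]
#5 0xe2→b28/s0 MISS; vc=[]
#6 0x79→b15/s3 MISS; vc=[11]
#7 0x5f→b11/s3 VC-HIT; vc=[15]
#8 0xe2→b28/s0 L1-HIT; vc=[15]
#9 0x5c→b11/s3 L1-HIT; vc=[15]
#10 0x23→b4/s0 MISS; vc=[15,28]
#11 0x44→b8/s0 MISS; vc=[15,28,4]
#12 0x20→b4/s0 VC-HIT; vc=[15,28,8]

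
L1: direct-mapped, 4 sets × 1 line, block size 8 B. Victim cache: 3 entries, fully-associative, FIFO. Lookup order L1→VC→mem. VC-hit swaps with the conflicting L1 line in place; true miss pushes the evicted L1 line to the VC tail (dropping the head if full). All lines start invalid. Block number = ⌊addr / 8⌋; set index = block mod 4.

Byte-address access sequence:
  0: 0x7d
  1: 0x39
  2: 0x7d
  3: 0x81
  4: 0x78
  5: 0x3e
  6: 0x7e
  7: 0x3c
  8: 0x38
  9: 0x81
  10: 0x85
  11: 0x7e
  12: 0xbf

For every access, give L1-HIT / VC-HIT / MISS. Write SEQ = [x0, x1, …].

SEQ = [MISS, MISS, VC-HIT, MISS, L1-HIT, VC-HIT, VC-HIT, VC-HIT, L1-HIT, L1-HIT, L1-HIT, VC-HIT, MISS]

#0 0x7d→b15/s3 MISS; vc=[]
#1 0x39→b7/s3 MISS; vc=[15]
#2 0x7d→b15/s3 VC-HIT; vc=[7]
#3 0x81→b16/s0 MISS; vc=[7]
#4 0x78→b15/s3 L1-HIT; vc=[7]
#5 0x3e→b7/s3 VC-HIT; vc=[15]
#6 0x7e→b15/s3 VC-HIT; vc=[7]
#7 0x3c→b7/s3 VC-HIT; vc=[15]
#8 0x38→b7/s3 L1-HIT; vc=[15]
#9 0x81→b16/s0 L1-HIT; vc=[15]
#10 0x85→b16/s0 L1-HIT; vc=[15]
#11 0x7e→b15/s3 VC-HIT; vc=[7]
#12 0xbf→b23/s3 MISS; vc=[7,15]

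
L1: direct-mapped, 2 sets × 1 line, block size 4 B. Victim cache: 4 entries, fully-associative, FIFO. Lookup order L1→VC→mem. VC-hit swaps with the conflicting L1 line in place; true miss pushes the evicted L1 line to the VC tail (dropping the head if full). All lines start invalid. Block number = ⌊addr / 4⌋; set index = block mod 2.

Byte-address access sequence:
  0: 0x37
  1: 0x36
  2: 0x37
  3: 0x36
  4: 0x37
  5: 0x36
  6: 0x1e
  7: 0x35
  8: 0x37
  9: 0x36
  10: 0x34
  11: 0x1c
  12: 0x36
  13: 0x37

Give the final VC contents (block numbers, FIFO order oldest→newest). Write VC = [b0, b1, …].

VC = [7]

0: 0x37 (blk 13, set 1) → MISS  vc=[]
1: 0x36 (blk 13, set 1) → L1-HIT  vc=[]
2: 0x37 (blk 13, set 1) → L1-HIT  vc=[]
3: 0x36 (blk 13, set 1) → L1-HIT  vc=[]
4: 0x37 (blk 13, set 1) → L1-HIT  vc=[]
5: 0x36 (blk 13, set 1) → L1-HIT  vc=[]
6: 0x1e (blk 7, set 1) → MISS  vc=[13]
7: 0x35 (blk 13, set 1) → VC-HIT  vc=[7]
8: 0x37 (blk 13, set 1) → L1-HIT  vc=[7]
9: 0x36 (blk 13, set 1) → L1-HIT  vc=[7]
10: 0x34 (blk 13, set 1) → L1-HIT  vc=[7]
11: 0x1c (blk 7, set 1) → VC-HIT  vc=[13]
12: 0x36 (blk 13, set 1) → VC-HIT  vc=[7]
13: 0x37 (blk 13, set 1) → L1-HIT  vc=[7]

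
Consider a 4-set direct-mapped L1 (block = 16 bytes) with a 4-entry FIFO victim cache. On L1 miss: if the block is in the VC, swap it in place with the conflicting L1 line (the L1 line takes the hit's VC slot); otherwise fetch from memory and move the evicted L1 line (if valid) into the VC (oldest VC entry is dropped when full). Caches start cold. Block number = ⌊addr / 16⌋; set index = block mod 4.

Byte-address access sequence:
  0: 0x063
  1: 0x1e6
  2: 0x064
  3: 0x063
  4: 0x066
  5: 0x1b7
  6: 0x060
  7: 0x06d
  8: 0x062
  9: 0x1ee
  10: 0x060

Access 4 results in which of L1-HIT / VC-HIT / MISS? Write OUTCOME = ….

  [0] addr=0x63 blk=6 s=2: MISS | VC []
  [1] addr=0x1e6 blk=30 s=2: MISS | VC [6]
  [2] addr=0x64 blk=6 s=2: VC-HIT | VC [30]
  [3] addr=0x63 blk=6 s=2: L1-HIT | VC [30]
  [4] addr=0x66 blk=6 s=2: L1-HIT | VC [30]
  [5] addr=0x1b7 blk=27 s=3: MISS | VC [30]
  [6] addr=0x60 blk=6 s=2: L1-HIT | VC [30]
  [7] addr=0x6d blk=6 s=2: L1-HIT | VC [30]
  [8] addr=0x62 blk=6 s=2: L1-HIT | VC [30]
  [9] addr=0x1ee blk=30 s=2: VC-HIT | VC [6]
  [10] addr=0x60 blk=6 s=2: VC-HIT | VC [30]

OUTCOME = L1-HIT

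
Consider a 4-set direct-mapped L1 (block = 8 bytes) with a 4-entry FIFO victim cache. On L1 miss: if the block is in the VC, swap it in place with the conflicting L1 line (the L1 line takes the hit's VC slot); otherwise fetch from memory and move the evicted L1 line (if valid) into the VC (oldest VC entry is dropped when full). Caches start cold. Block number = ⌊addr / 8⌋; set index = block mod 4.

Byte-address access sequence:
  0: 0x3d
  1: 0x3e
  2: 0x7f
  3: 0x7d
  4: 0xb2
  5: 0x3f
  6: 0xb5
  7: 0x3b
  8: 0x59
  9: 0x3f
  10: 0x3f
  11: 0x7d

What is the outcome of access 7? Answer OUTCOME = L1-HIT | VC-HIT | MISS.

OUTCOME = L1-HIT

0: 0x3d (blk 7, set 3) → MISS  vc=[]
1: 0x3e (blk 7, set 3) → L1-HIT  vc=[]
2: 0x7f (blk 15, set 3) → MISS  vc=[7]
3: 0x7d (blk 15, set 3) → L1-HIT  vc=[7]
4: 0xb2 (blk 22, set 2) → MISS  vc=[7]
5: 0x3f (blk 7, set 3) → VC-HIT  vc=[15]
6: 0xb5 (blk 22, set 2) → L1-HIT  vc=[15]
7: 0x3b (blk 7, set 3) → L1-HIT  vc=[15]
8: 0x59 (blk 11, set 3) → MISS  vc=[15, 7]
9: 0x3f (blk 7, set 3) → VC-HIT  vc=[15, 11]
10: 0x3f (blk 7, set 3) → L1-HIT  vc=[15, 11]
11: 0x7d (blk 15, set 3) → VC-HIT  vc=[7, 11]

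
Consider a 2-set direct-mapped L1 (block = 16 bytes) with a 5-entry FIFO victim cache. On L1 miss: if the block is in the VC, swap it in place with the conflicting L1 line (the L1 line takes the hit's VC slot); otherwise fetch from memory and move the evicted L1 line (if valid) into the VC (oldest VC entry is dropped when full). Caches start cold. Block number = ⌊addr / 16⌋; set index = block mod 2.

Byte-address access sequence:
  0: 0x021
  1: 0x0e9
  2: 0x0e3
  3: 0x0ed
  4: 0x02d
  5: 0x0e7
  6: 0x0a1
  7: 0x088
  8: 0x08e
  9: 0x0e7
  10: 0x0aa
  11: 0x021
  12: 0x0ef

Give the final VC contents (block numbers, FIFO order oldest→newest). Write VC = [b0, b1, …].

0: 0x21 (blk 2, set 0) → MISS  vc=[]
1: 0xe9 (blk 14, set 0) → MISS  vc=[2]
2: 0xe3 (blk 14, set 0) → L1-HIT  vc=[2]
3: 0xed (blk 14, set 0) → L1-HIT  vc=[2]
4: 0x2d (blk 2, set 0) → VC-HIT  vc=[14]
5: 0xe7 (blk 14, set 0) → VC-HIT  vc=[2]
6: 0xa1 (blk 10, set 0) → MISS  vc=[2, 14]
7: 0x88 (blk 8, set 0) → MISS  vc=[2, 14, 10]
8: 0x8e (blk 8, set 0) → L1-HIT  vc=[2, 14, 10]
9: 0xe7 (blk 14, set 0) → VC-HIT  vc=[2, 8, 10]
10: 0xaa (blk 10, set 0) → VC-HIT  vc=[2, 8, 14]
11: 0x21 (blk 2, set 0) → VC-HIT  vc=[10, 8, 14]
12: 0xef (blk 14, set 0) → VC-HIT  vc=[10, 8, 2]

VC = [10, 8, 2]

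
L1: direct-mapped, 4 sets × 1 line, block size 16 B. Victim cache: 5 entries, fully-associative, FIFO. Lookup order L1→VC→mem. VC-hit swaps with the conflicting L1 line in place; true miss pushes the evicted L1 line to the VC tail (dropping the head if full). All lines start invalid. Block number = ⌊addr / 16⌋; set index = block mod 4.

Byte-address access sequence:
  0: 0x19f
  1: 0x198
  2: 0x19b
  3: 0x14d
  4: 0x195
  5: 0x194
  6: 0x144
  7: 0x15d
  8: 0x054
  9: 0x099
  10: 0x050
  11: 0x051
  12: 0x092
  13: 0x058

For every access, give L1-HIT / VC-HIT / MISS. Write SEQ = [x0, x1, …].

SEQ = [MISS, L1-HIT, L1-HIT, MISS, L1-HIT, L1-HIT, L1-HIT, MISS, MISS, MISS, VC-HIT, L1-HIT, VC-HIT, VC-HIT]

#0 0x19f→b25/s1 MISS; vc=[]
#1 0x198→b25/s1 L1-HIT; vc=[]
#2 0x19b→b25/s1 L1-HIT; vc=[]
#3 0x14d→b20/s0 MISS; vc=[]
#4 0x195→b25/s1 L1-HIT; vc=[]
#5 0x194→b25/s1 L1-HIT; vc=[]
#6 0x144→b20/s0 L1-HIT; vc=[]
#7 0x15d→b21/s1 MISS; vc=[25]
#8 0x54→b5/s1 MISS; vc=[25,21]
#9 0x99→b9/s1 MISS; vc=[25,21,5]
#10 0x50→b5/s1 VC-HIT; vc=[25,21,9]
#11 0x51→b5/s1 L1-HIT; vc=[25,21,9]
#12 0x92→b9/s1 VC-HIT; vc=[25,21,5]
#13 0x58→b5/s1 VC-HIT; vc=[25,21,9]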